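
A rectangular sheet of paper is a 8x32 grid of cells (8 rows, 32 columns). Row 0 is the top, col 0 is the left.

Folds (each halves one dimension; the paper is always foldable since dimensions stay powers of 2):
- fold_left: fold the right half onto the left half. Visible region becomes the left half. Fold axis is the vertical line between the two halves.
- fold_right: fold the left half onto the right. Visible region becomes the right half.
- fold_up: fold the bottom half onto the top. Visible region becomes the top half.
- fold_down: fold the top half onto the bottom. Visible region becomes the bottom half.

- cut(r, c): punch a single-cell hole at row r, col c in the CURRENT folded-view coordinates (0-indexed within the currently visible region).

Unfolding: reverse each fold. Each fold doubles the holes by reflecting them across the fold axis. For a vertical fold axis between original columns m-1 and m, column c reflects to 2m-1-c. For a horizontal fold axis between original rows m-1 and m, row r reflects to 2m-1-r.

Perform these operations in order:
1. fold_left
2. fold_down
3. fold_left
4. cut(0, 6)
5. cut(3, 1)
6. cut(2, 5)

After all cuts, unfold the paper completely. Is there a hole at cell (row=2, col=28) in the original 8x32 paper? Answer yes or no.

Op 1 fold_left: fold axis v@16; visible region now rows[0,8) x cols[0,16) = 8x16
Op 2 fold_down: fold axis h@4; visible region now rows[4,8) x cols[0,16) = 4x16
Op 3 fold_left: fold axis v@8; visible region now rows[4,8) x cols[0,8) = 4x8
Op 4 cut(0, 6): punch at orig (4,6); cuts so far [(4, 6)]; region rows[4,8) x cols[0,8) = 4x8
Op 5 cut(3, 1): punch at orig (7,1); cuts so far [(4, 6), (7, 1)]; region rows[4,8) x cols[0,8) = 4x8
Op 6 cut(2, 5): punch at orig (6,5); cuts so far [(4, 6), (6, 5), (7, 1)]; region rows[4,8) x cols[0,8) = 4x8
Unfold 1 (reflect across v@8): 6 holes -> [(4, 6), (4, 9), (6, 5), (6, 10), (7, 1), (7, 14)]
Unfold 2 (reflect across h@4): 12 holes -> [(0, 1), (0, 14), (1, 5), (1, 10), (3, 6), (3, 9), (4, 6), (4, 9), (6, 5), (6, 10), (7, 1), (7, 14)]
Unfold 3 (reflect across v@16): 24 holes -> [(0, 1), (0, 14), (0, 17), (0, 30), (1, 5), (1, 10), (1, 21), (1, 26), (3, 6), (3, 9), (3, 22), (3, 25), (4, 6), (4, 9), (4, 22), (4, 25), (6, 5), (6, 10), (6, 21), (6, 26), (7, 1), (7, 14), (7, 17), (7, 30)]
Holes: [(0, 1), (0, 14), (0, 17), (0, 30), (1, 5), (1, 10), (1, 21), (1, 26), (3, 6), (3, 9), (3, 22), (3, 25), (4, 6), (4, 9), (4, 22), (4, 25), (6, 5), (6, 10), (6, 21), (6, 26), (7, 1), (7, 14), (7, 17), (7, 30)]

Answer: no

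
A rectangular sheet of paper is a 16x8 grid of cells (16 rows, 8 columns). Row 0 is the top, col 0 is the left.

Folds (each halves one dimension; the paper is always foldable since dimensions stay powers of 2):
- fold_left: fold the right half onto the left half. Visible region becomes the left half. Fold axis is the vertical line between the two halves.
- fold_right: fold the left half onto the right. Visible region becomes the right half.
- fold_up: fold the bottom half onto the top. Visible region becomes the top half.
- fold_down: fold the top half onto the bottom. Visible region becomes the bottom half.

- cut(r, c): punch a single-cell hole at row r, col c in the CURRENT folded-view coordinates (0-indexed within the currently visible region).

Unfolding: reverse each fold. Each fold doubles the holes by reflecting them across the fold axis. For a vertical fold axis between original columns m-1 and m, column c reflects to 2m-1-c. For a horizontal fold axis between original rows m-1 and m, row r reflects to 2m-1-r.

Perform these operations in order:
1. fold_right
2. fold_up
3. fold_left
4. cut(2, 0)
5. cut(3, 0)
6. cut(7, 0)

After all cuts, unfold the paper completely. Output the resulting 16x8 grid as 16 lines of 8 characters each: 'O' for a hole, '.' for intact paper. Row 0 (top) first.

Answer: ........
........
O..OO..O
O..OO..O
........
........
........
O..OO..O
O..OO..O
........
........
........
O..OO..O
O..OO..O
........
........

Derivation:
Op 1 fold_right: fold axis v@4; visible region now rows[0,16) x cols[4,8) = 16x4
Op 2 fold_up: fold axis h@8; visible region now rows[0,8) x cols[4,8) = 8x4
Op 3 fold_left: fold axis v@6; visible region now rows[0,8) x cols[4,6) = 8x2
Op 4 cut(2, 0): punch at orig (2,4); cuts so far [(2, 4)]; region rows[0,8) x cols[4,6) = 8x2
Op 5 cut(3, 0): punch at orig (3,4); cuts so far [(2, 4), (3, 4)]; region rows[0,8) x cols[4,6) = 8x2
Op 6 cut(7, 0): punch at orig (7,4); cuts so far [(2, 4), (3, 4), (7, 4)]; region rows[0,8) x cols[4,6) = 8x2
Unfold 1 (reflect across v@6): 6 holes -> [(2, 4), (2, 7), (3, 4), (3, 7), (7, 4), (7, 7)]
Unfold 2 (reflect across h@8): 12 holes -> [(2, 4), (2, 7), (3, 4), (3, 7), (7, 4), (7, 7), (8, 4), (8, 7), (12, 4), (12, 7), (13, 4), (13, 7)]
Unfold 3 (reflect across v@4): 24 holes -> [(2, 0), (2, 3), (2, 4), (2, 7), (3, 0), (3, 3), (3, 4), (3, 7), (7, 0), (7, 3), (7, 4), (7, 7), (8, 0), (8, 3), (8, 4), (8, 7), (12, 0), (12, 3), (12, 4), (12, 7), (13, 0), (13, 3), (13, 4), (13, 7)]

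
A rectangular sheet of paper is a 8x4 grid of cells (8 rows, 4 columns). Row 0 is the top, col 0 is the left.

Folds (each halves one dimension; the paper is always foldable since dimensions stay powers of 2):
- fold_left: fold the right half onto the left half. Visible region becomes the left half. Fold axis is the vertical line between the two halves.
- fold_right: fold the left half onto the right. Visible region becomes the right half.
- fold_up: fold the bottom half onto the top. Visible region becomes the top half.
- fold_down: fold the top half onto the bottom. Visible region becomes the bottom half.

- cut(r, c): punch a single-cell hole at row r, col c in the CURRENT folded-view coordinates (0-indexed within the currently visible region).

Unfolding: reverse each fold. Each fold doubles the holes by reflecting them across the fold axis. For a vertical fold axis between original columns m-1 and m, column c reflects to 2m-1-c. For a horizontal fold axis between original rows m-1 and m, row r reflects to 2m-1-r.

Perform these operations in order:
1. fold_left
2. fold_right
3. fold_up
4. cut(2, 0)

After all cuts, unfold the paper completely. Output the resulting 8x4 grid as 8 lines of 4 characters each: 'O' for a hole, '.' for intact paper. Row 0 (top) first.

Op 1 fold_left: fold axis v@2; visible region now rows[0,8) x cols[0,2) = 8x2
Op 2 fold_right: fold axis v@1; visible region now rows[0,8) x cols[1,2) = 8x1
Op 3 fold_up: fold axis h@4; visible region now rows[0,4) x cols[1,2) = 4x1
Op 4 cut(2, 0): punch at orig (2,1); cuts so far [(2, 1)]; region rows[0,4) x cols[1,2) = 4x1
Unfold 1 (reflect across h@4): 2 holes -> [(2, 1), (5, 1)]
Unfold 2 (reflect across v@1): 4 holes -> [(2, 0), (2, 1), (5, 0), (5, 1)]
Unfold 3 (reflect across v@2): 8 holes -> [(2, 0), (2, 1), (2, 2), (2, 3), (5, 0), (5, 1), (5, 2), (5, 3)]

Answer: ....
....
OOOO
....
....
OOOO
....
....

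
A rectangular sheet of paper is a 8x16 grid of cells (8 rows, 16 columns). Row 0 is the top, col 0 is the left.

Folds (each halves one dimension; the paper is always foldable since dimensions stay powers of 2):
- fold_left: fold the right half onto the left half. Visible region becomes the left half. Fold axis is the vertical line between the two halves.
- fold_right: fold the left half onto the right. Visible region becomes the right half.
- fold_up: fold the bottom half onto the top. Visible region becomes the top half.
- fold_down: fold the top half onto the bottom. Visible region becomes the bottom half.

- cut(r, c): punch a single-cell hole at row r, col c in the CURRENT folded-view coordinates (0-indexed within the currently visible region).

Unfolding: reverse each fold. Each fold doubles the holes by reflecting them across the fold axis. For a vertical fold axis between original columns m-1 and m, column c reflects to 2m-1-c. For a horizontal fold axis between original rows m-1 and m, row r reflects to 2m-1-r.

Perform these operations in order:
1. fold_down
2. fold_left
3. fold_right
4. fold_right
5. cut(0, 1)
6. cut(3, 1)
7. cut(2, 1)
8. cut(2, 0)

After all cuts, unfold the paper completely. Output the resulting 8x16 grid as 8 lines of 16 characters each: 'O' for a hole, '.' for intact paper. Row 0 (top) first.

Op 1 fold_down: fold axis h@4; visible region now rows[4,8) x cols[0,16) = 4x16
Op 2 fold_left: fold axis v@8; visible region now rows[4,8) x cols[0,8) = 4x8
Op 3 fold_right: fold axis v@4; visible region now rows[4,8) x cols[4,8) = 4x4
Op 4 fold_right: fold axis v@6; visible region now rows[4,8) x cols[6,8) = 4x2
Op 5 cut(0, 1): punch at orig (4,7); cuts so far [(4, 7)]; region rows[4,8) x cols[6,8) = 4x2
Op 6 cut(3, 1): punch at orig (7,7); cuts so far [(4, 7), (7, 7)]; region rows[4,8) x cols[6,8) = 4x2
Op 7 cut(2, 1): punch at orig (6,7); cuts so far [(4, 7), (6, 7), (7, 7)]; region rows[4,8) x cols[6,8) = 4x2
Op 8 cut(2, 0): punch at orig (6,6); cuts so far [(4, 7), (6, 6), (6, 7), (7, 7)]; region rows[4,8) x cols[6,8) = 4x2
Unfold 1 (reflect across v@6): 8 holes -> [(4, 4), (4, 7), (6, 4), (6, 5), (6, 6), (6, 7), (7, 4), (7, 7)]
Unfold 2 (reflect across v@4): 16 holes -> [(4, 0), (4, 3), (4, 4), (4, 7), (6, 0), (6, 1), (6, 2), (6, 3), (6, 4), (6, 5), (6, 6), (6, 7), (7, 0), (7, 3), (7, 4), (7, 7)]
Unfold 3 (reflect across v@8): 32 holes -> [(4, 0), (4, 3), (4, 4), (4, 7), (4, 8), (4, 11), (4, 12), (4, 15), (6, 0), (6, 1), (6, 2), (6, 3), (6, 4), (6, 5), (6, 6), (6, 7), (6, 8), (6, 9), (6, 10), (6, 11), (6, 12), (6, 13), (6, 14), (6, 15), (7, 0), (7, 3), (7, 4), (7, 7), (7, 8), (7, 11), (7, 12), (7, 15)]
Unfold 4 (reflect across h@4): 64 holes -> [(0, 0), (0, 3), (0, 4), (0, 7), (0, 8), (0, 11), (0, 12), (0, 15), (1, 0), (1, 1), (1, 2), (1, 3), (1, 4), (1, 5), (1, 6), (1, 7), (1, 8), (1, 9), (1, 10), (1, 11), (1, 12), (1, 13), (1, 14), (1, 15), (3, 0), (3, 3), (3, 4), (3, 7), (3, 8), (3, 11), (3, 12), (3, 15), (4, 0), (4, 3), (4, 4), (4, 7), (4, 8), (4, 11), (4, 12), (4, 15), (6, 0), (6, 1), (6, 2), (6, 3), (6, 4), (6, 5), (6, 6), (6, 7), (6, 8), (6, 9), (6, 10), (6, 11), (6, 12), (6, 13), (6, 14), (6, 15), (7, 0), (7, 3), (7, 4), (7, 7), (7, 8), (7, 11), (7, 12), (7, 15)]

Answer: O..OO..OO..OO..O
OOOOOOOOOOOOOOOO
................
O..OO..OO..OO..O
O..OO..OO..OO..O
................
OOOOOOOOOOOOOOOO
O..OO..OO..OO..O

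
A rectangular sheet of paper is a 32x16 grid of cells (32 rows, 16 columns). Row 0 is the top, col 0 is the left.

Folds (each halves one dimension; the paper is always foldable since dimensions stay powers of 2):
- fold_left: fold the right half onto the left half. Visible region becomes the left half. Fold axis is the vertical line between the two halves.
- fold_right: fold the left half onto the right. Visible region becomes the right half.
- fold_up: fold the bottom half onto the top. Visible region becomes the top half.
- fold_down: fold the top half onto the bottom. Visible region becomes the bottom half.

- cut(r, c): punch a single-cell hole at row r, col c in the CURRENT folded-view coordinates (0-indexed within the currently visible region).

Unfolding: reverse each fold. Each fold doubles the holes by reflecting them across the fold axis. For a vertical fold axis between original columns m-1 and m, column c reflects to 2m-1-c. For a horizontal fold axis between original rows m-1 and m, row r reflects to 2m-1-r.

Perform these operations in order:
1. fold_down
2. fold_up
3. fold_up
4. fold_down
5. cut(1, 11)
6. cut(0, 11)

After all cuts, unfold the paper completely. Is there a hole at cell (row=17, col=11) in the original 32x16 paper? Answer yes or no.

Op 1 fold_down: fold axis h@16; visible region now rows[16,32) x cols[0,16) = 16x16
Op 2 fold_up: fold axis h@24; visible region now rows[16,24) x cols[0,16) = 8x16
Op 3 fold_up: fold axis h@20; visible region now rows[16,20) x cols[0,16) = 4x16
Op 4 fold_down: fold axis h@18; visible region now rows[18,20) x cols[0,16) = 2x16
Op 5 cut(1, 11): punch at orig (19,11); cuts so far [(19, 11)]; region rows[18,20) x cols[0,16) = 2x16
Op 6 cut(0, 11): punch at orig (18,11); cuts so far [(18, 11), (19, 11)]; region rows[18,20) x cols[0,16) = 2x16
Unfold 1 (reflect across h@18): 4 holes -> [(16, 11), (17, 11), (18, 11), (19, 11)]
Unfold 2 (reflect across h@20): 8 holes -> [(16, 11), (17, 11), (18, 11), (19, 11), (20, 11), (21, 11), (22, 11), (23, 11)]
Unfold 3 (reflect across h@24): 16 holes -> [(16, 11), (17, 11), (18, 11), (19, 11), (20, 11), (21, 11), (22, 11), (23, 11), (24, 11), (25, 11), (26, 11), (27, 11), (28, 11), (29, 11), (30, 11), (31, 11)]
Unfold 4 (reflect across h@16): 32 holes -> [(0, 11), (1, 11), (2, 11), (3, 11), (4, 11), (5, 11), (6, 11), (7, 11), (8, 11), (9, 11), (10, 11), (11, 11), (12, 11), (13, 11), (14, 11), (15, 11), (16, 11), (17, 11), (18, 11), (19, 11), (20, 11), (21, 11), (22, 11), (23, 11), (24, 11), (25, 11), (26, 11), (27, 11), (28, 11), (29, 11), (30, 11), (31, 11)]
Holes: [(0, 11), (1, 11), (2, 11), (3, 11), (4, 11), (5, 11), (6, 11), (7, 11), (8, 11), (9, 11), (10, 11), (11, 11), (12, 11), (13, 11), (14, 11), (15, 11), (16, 11), (17, 11), (18, 11), (19, 11), (20, 11), (21, 11), (22, 11), (23, 11), (24, 11), (25, 11), (26, 11), (27, 11), (28, 11), (29, 11), (30, 11), (31, 11)]

Answer: yes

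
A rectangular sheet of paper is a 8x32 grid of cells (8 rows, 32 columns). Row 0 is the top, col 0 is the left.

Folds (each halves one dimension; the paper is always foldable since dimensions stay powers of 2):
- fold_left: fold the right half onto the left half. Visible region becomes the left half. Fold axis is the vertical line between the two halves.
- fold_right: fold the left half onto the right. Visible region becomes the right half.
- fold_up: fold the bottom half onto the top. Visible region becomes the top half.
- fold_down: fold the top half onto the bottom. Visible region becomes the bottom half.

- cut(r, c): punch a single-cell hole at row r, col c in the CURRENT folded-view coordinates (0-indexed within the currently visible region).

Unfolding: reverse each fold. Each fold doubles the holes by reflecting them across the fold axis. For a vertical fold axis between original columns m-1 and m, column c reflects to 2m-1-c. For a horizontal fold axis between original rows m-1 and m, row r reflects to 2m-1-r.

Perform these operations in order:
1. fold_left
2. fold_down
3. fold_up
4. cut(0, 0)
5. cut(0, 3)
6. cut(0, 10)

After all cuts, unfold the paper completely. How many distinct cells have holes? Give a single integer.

Answer: 24

Derivation:
Op 1 fold_left: fold axis v@16; visible region now rows[0,8) x cols[0,16) = 8x16
Op 2 fold_down: fold axis h@4; visible region now rows[4,8) x cols[0,16) = 4x16
Op 3 fold_up: fold axis h@6; visible region now rows[4,6) x cols[0,16) = 2x16
Op 4 cut(0, 0): punch at orig (4,0); cuts so far [(4, 0)]; region rows[4,6) x cols[0,16) = 2x16
Op 5 cut(0, 3): punch at orig (4,3); cuts so far [(4, 0), (4, 3)]; region rows[4,6) x cols[0,16) = 2x16
Op 6 cut(0, 10): punch at orig (4,10); cuts so far [(4, 0), (4, 3), (4, 10)]; region rows[4,6) x cols[0,16) = 2x16
Unfold 1 (reflect across h@6): 6 holes -> [(4, 0), (4, 3), (4, 10), (7, 0), (7, 3), (7, 10)]
Unfold 2 (reflect across h@4): 12 holes -> [(0, 0), (0, 3), (0, 10), (3, 0), (3, 3), (3, 10), (4, 0), (4, 3), (4, 10), (7, 0), (7, 3), (7, 10)]
Unfold 3 (reflect across v@16): 24 holes -> [(0, 0), (0, 3), (0, 10), (0, 21), (0, 28), (0, 31), (3, 0), (3, 3), (3, 10), (3, 21), (3, 28), (3, 31), (4, 0), (4, 3), (4, 10), (4, 21), (4, 28), (4, 31), (7, 0), (7, 3), (7, 10), (7, 21), (7, 28), (7, 31)]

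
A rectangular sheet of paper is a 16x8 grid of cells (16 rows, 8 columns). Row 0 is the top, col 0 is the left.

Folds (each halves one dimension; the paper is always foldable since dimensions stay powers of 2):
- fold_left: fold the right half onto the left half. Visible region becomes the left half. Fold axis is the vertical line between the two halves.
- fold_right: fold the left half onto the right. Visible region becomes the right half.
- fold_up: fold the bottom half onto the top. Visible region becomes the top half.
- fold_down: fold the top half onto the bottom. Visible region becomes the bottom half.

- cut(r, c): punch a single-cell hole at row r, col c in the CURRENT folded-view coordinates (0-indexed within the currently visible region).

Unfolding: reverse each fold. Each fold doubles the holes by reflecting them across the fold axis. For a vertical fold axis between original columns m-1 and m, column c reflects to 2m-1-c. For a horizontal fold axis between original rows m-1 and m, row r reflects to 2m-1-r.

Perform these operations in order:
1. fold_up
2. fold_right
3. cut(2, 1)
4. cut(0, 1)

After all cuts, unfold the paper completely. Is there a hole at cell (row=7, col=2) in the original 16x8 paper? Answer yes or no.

Answer: no

Derivation:
Op 1 fold_up: fold axis h@8; visible region now rows[0,8) x cols[0,8) = 8x8
Op 2 fold_right: fold axis v@4; visible region now rows[0,8) x cols[4,8) = 8x4
Op 3 cut(2, 1): punch at orig (2,5); cuts so far [(2, 5)]; region rows[0,8) x cols[4,8) = 8x4
Op 4 cut(0, 1): punch at orig (0,5); cuts so far [(0, 5), (2, 5)]; region rows[0,8) x cols[4,8) = 8x4
Unfold 1 (reflect across v@4): 4 holes -> [(0, 2), (0, 5), (2, 2), (2, 5)]
Unfold 2 (reflect across h@8): 8 holes -> [(0, 2), (0, 5), (2, 2), (2, 5), (13, 2), (13, 5), (15, 2), (15, 5)]
Holes: [(0, 2), (0, 5), (2, 2), (2, 5), (13, 2), (13, 5), (15, 2), (15, 5)]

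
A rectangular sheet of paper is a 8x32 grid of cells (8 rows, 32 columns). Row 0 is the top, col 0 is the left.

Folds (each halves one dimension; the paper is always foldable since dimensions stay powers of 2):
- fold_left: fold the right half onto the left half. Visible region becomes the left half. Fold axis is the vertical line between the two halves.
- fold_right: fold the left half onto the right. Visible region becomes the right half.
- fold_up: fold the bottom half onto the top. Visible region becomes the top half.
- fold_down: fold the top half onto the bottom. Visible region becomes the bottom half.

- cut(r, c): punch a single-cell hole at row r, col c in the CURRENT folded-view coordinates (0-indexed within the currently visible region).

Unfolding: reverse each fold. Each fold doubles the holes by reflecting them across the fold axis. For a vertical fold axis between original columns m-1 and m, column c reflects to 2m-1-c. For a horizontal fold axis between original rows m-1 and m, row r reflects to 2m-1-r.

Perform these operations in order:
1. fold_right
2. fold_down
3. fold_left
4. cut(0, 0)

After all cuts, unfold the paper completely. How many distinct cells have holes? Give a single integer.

Op 1 fold_right: fold axis v@16; visible region now rows[0,8) x cols[16,32) = 8x16
Op 2 fold_down: fold axis h@4; visible region now rows[4,8) x cols[16,32) = 4x16
Op 3 fold_left: fold axis v@24; visible region now rows[4,8) x cols[16,24) = 4x8
Op 4 cut(0, 0): punch at orig (4,16); cuts so far [(4, 16)]; region rows[4,8) x cols[16,24) = 4x8
Unfold 1 (reflect across v@24): 2 holes -> [(4, 16), (4, 31)]
Unfold 2 (reflect across h@4): 4 holes -> [(3, 16), (3, 31), (4, 16), (4, 31)]
Unfold 3 (reflect across v@16): 8 holes -> [(3, 0), (3, 15), (3, 16), (3, 31), (4, 0), (4, 15), (4, 16), (4, 31)]

Answer: 8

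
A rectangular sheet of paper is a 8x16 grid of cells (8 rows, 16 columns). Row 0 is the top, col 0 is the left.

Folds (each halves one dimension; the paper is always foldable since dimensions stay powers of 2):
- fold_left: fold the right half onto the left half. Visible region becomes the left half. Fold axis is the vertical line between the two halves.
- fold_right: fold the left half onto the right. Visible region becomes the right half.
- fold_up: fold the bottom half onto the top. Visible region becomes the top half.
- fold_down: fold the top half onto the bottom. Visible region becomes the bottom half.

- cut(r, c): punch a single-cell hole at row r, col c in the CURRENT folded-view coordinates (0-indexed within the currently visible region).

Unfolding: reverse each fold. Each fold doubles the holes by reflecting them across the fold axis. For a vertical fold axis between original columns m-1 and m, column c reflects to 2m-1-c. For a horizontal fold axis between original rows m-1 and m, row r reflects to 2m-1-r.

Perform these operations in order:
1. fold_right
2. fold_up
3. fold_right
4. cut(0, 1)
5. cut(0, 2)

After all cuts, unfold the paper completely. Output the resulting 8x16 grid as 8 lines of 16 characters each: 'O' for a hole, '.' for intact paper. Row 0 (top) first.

Answer: .OO..OO..OO..OO.
................
................
................
................
................
................
.OO..OO..OO..OO.

Derivation:
Op 1 fold_right: fold axis v@8; visible region now rows[0,8) x cols[8,16) = 8x8
Op 2 fold_up: fold axis h@4; visible region now rows[0,4) x cols[8,16) = 4x8
Op 3 fold_right: fold axis v@12; visible region now rows[0,4) x cols[12,16) = 4x4
Op 4 cut(0, 1): punch at orig (0,13); cuts so far [(0, 13)]; region rows[0,4) x cols[12,16) = 4x4
Op 5 cut(0, 2): punch at orig (0,14); cuts so far [(0, 13), (0, 14)]; region rows[0,4) x cols[12,16) = 4x4
Unfold 1 (reflect across v@12): 4 holes -> [(0, 9), (0, 10), (0, 13), (0, 14)]
Unfold 2 (reflect across h@4): 8 holes -> [(0, 9), (0, 10), (0, 13), (0, 14), (7, 9), (7, 10), (7, 13), (7, 14)]
Unfold 3 (reflect across v@8): 16 holes -> [(0, 1), (0, 2), (0, 5), (0, 6), (0, 9), (0, 10), (0, 13), (0, 14), (7, 1), (7, 2), (7, 5), (7, 6), (7, 9), (7, 10), (7, 13), (7, 14)]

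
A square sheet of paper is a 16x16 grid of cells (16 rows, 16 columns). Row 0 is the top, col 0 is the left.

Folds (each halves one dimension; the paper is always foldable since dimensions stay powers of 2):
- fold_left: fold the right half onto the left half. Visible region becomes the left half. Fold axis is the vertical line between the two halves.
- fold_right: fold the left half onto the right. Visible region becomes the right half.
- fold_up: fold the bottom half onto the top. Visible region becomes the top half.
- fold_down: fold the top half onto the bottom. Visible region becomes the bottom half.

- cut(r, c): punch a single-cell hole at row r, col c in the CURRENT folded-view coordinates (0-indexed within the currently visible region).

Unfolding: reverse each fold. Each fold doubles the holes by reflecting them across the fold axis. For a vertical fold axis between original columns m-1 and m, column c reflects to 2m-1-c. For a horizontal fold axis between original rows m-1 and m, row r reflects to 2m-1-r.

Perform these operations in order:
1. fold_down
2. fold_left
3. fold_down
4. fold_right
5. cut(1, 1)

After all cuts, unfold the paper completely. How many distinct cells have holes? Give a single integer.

Op 1 fold_down: fold axis h@8; visible region now rows[8,16) x cols[0,16) = 8x16
Op 2 fold_left: fold axis v@8; visible region now rows[8,16) x cols[0,8) = 8x8
Op 3 fold_down: fold axis h@12; visible region now rows[12,16) x cols[0,8) = 4x8
Op 4 fold_right: fold axis v@4; visible region now rows[12,16) x cols[4,8) = 4x4
Op 5 cut(1, 1): punch at orig (13,5); cuts so far [(13, 5)]; region rows[12,16) x cols[4,8) = 4x4
Unfold 1 (reflect across v@4): 2 holes -> [(13, 2), (13, 5)]
Unfold 2 (reflect across h@12): 4 holes -> [(10, 2), (10, 5), (13, 2), (13, 5)]
Unfold 3 (reflect across v@8): 8 holes -> [(10, 2), (10, 5), (10, 10), (10, 13), (13, 2), (13, 5), (13, 10), (13, 13)]
Unfold 4 (reflect across h@8): 16 holes -> [(2, 2), (2, 5), (2, 10), (2, 13), (5, 2), (5, 5), (5, 10), (5, 13), (10, 2), (10, 5), (10, 10), (10, 13), (13, 2), (13, 5), (13, 10), (13, 13)]

Answer: 16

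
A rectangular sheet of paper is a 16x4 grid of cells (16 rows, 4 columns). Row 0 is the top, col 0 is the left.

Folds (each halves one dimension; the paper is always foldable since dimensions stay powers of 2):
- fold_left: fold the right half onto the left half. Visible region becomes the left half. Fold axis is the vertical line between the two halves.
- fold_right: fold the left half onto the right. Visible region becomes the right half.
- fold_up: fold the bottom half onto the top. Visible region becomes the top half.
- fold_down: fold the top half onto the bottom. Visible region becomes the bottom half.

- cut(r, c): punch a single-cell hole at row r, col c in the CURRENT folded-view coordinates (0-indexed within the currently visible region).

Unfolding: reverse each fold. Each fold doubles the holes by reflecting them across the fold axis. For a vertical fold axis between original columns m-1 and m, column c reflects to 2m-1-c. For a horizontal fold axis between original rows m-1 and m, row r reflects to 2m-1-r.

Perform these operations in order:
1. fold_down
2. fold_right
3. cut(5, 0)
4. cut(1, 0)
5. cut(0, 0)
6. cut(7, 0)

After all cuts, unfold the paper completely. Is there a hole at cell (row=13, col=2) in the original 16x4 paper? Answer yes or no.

Op 1 fold_down: fold axis h@8; visible region now rows[8,16) x cols[0,4) = 8x4
Op 2 fold_right: fold axis v@2; visible region now rows[8,16) x cols[2,4) = 8x2
Op 3 cut(5, 0): punch at orig (13,2); cuts so far [(13, 2)]; region rows[8,16) x cols[2,4) = 8x2
Op 4 cut(1, 0): punch at orig (9,2); cuts so far [(9, 2), (13, 2)]; region rows[8,16) x cols[2,4) = 8x2
Op 5 cut(0, 0): punch at orig (8,2); cuts so far [(8, 2), (9, 2), (13, 2)]; region rows[8,16) x cols[2,4) = 8x2
Op 6 cut(7, 0): punch at orig (15,2); cuts so far [(8, 2), (9, 2), (13, 2), (15, 2)]; region rows[8,16) x cols[2,4) = 8x2
Unfold 1 (reflect across v@2): 8 holes -> [(8, 1), (8, 2), (9, 1), (9, 2), (13, 1), (13, 2), (15, 1), (15, 2)]
Unfold 2 (reflect across h@8): 16 holes -> [(0, 1), (0, 2), (2, 1), (2, 2), (6, 1), (6, 2), (7, 1), (7, 2), (8, 1), (8, 2), (9, 1), (9, 2), (13, 1), (13, 2), (15, 1), (15, 2)]
Holes: [(0, 1), (0, 2), (2, 1), (2, 2), (6, 1), (6, 2), (7, 1), (7, 2), (8, 1), (8, 2), (9, 1), (9, 2), (13, 1), (13, 2), (15, 1), (15, 2)]

Answer: yes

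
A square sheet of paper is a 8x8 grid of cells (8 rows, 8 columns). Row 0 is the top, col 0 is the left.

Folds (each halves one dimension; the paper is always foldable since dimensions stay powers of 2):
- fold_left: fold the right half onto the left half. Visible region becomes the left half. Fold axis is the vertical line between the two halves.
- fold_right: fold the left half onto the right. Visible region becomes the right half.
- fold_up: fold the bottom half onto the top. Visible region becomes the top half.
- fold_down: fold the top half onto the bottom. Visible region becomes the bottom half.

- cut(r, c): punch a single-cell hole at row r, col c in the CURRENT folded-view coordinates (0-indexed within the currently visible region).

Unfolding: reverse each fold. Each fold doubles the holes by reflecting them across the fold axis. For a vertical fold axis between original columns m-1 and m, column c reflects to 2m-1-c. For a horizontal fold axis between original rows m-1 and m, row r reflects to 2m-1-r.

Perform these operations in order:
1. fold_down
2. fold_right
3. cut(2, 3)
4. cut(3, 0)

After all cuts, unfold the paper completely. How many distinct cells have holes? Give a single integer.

Answer: 8

Derivation:
Op 1 fold_down: fold axis h@4; visible region now rows[4,8) x cols[0,8) = 4x8
Op 2 fold_right: fold axis v@4; visible region now rows[4,8) x cols[4,8) = 4x4
Op 3 cut(2, 3): punch at orig (6,7); cuts so far [(6, 7)]; region rows[4,8) x cols[4,8) = 4x4
Op 4 cut(3, 0): punch at orig (7,4); cuts so far [(6, 7), (7, 4)]; region rows[4,8) x cols[4,8) = 4x4
Unfold 1 (reflect across v@4): 4 holes -> [(6, 0), (6, 7), (7, 3), (7, 4)]
Unfold 2 (reflect across h@4): 8 holes -> [(0, 3), (0, 4), (1, 0), (1, 7), (6, 0), (6, 7), (7, 3), (7, 4)]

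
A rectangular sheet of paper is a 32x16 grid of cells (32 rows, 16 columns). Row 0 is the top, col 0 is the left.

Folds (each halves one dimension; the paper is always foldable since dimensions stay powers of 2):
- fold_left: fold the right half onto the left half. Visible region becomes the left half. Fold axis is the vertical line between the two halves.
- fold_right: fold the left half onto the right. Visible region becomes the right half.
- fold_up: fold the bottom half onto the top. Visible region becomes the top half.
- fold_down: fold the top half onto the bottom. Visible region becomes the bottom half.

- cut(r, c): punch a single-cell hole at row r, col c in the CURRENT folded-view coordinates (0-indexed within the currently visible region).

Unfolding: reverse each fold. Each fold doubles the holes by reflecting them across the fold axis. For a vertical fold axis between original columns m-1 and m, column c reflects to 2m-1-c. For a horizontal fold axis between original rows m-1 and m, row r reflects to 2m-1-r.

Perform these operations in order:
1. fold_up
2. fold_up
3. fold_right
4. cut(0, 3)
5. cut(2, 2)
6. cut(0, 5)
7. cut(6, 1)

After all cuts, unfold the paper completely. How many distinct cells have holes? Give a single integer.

Op 1 fold_up: fold axis h@16; visible region now rows[0,16) x cols[0,16) = 16x16
Op 2 fold_up: fold axis h@8; visible region now rows[0,8) x cols[0,16) = 8x16
Op 3 fold_right: fold axis v@8; visible region now rows[0,8) x cols[8,16) = 8x8
Op 4 cut(0, 3): punch at orig (0,11); cuts so far [(0, 11)]; region rows[0,8) x cols[8,16) = 8x8
Op 5 cut(2, 2): punch at orig (2,10); cuts so far [(0, 11), (2, 10)]; region rows[0,8) x cols[8,16) = 8x8
Op 6 cut(0, 5): punch at orig (0,13); cuts so far [(0, 11), (0, 13), (2, 10)]; region rows[0,8) x cols[8,16) = 8x8
Op 7 cut(6, 1): punch at orig (6,9); cuts so far [(0, 11), (0, 13), (2, 10), (6, 9)]; region rows[0,8) x cols[8,16) = 8x8
Unfold 1 (reflect across v@8): 8 holes -> [(0, 2), (0, 4), (0, 11), (0, 13), (2, 5), (2, 10), (6, 6), (6, 9)]
Unfold 2 (reflect across h@8): 16 holes -> [(0, 2), (0, 4), (0, 11), (0, 13), (2, 5), (2, 10), (6, 6), (6, 9), (9, 6), (9, 9), (13, 5), (13, 10), (15, 2), (15, 4), (15, 11), (15, 13)]
Unfold 3 (reflect across h@16): 32 holes -> [(0, 2), (0, 4), (0, 11), (0, 13), (2, 5), (2, 10), (6, 6), (6, 9), (9, 6), (9, 9), (13, 5), (13, 10), (15, 2), (15, 4), (15, 11), (15, 13), (16, 2), (16, 4), (16, 11), (16, 13), (18, 5), (18, 10), (22, 6), (22, 9), (25, 6), (25, 9), (29, 5), (29, 10), (31, 2), (31, 4), (31, 11), (31, 13)]

Answer: 32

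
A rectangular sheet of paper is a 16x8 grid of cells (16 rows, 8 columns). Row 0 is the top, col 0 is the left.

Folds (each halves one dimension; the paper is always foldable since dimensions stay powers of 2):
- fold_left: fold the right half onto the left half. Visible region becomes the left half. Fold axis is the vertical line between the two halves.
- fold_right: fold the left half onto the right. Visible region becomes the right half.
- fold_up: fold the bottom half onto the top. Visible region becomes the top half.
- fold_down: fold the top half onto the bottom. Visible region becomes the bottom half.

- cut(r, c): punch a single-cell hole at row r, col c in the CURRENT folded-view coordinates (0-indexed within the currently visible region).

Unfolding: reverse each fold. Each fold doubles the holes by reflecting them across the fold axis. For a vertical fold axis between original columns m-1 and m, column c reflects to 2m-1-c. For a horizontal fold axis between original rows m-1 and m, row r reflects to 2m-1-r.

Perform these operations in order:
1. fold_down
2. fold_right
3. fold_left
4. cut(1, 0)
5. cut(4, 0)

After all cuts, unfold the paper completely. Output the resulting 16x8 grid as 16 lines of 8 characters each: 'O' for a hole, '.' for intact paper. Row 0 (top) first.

Answer: ........
........
........
O..OO..O
........
........
O..OO..O
........
........
O..OO..O
........
........
O..OO..O
........
........
........

Derivation:
Op 1 fold_down: fold axis h@8; visible region now rows[8,16) x cols[0,8) = 8x8
Op 2 fold_right: fold axis v@4; visible region now rows[8,16) x cols[4,8) = 8x4
Op 3 fold_left: fold axis v@6; visible region now rows[8,16) x cols[4,6) = 8x2
Op 4 cut(1, 0): punch at orig (9,4); cuts so far [(9, 4)]; region rows[8,16) x cols[4,6) = 8x2
Op 5 cut(4, 0): punch at orig (12,4); cuts so far [(9, 4), (12, 4)]; region rows[8,16) x cols[4,6) = 8x2
Unfold 1 (reflect across v@6): 4 holes -> [(9, 4), (9, 7), (12, 4), (12, 7)]
Unfold 2 (reflect across v@4): 8 holes -> [(9, 0), (9, 3), (9, 4), (9, 7), (12, 0), (12, 3), (12, 4), (12, 7)]
Unfold 3 (reflect across h@8): 16 holes -> [(3, 0), (3, 3), (3, 4), (3, 7), (6, 0), (6, 3), (6, 4), (6, 7), (9, 0), (9, 3), (9, 4), (9, 7), (12, 0), (12, 3), (12, 4), (12, 7)]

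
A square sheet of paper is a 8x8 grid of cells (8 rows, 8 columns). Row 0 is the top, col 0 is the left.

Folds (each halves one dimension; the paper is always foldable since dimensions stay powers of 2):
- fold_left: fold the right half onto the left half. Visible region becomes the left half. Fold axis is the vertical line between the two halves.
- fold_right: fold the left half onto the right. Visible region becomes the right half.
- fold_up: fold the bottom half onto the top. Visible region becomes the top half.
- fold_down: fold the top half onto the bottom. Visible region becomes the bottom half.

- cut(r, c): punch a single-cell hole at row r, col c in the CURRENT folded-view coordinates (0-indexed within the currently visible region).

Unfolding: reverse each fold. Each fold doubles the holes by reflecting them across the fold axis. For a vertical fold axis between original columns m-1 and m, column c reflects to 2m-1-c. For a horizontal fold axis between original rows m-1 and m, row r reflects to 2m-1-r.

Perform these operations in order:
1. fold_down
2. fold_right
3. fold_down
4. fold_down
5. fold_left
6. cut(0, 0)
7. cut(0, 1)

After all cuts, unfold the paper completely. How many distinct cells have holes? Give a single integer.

Op 1 fold_down: fold axis h@4; visible region now rows[4,8) x cols[0,8) = 4x8
Op 2 fold_right: fold axis v@4; visible region now rows[4,8) x cols[4,8) = 4x4
Op 3 fold_down: fold axis h@6; visible region now rows[6,8) x cols[4,8) = 2x4
Op 4 fold_down: fold axis h@7; visible region now rows[7,8) x cols[4,8) = 1x4
Op 5 fold_left: fold axis v@6; visible region now rows[7,8) x cols[4,6) = 1x2
Op 6 cut(0, 0): punch at orig (7,4); cuts so far [(7, 4)]; region rows[7,8) x cols[4,6) = 1x2
Op 7 cut(0, 1): punch at orig (7,5); cuts so far [(7, 4), (7, 5)]; region rows[7,8) x cols[4,6) = 1x2
Unfold 1 (reflect across v@6): 4 holes -> [(7, 4), (7, 5), (7, 6), (7, 7)]
Unfold 2 (reflect across h@7): 8 holes -> [(6, 4), (6, 5), (6, 6), (6, 7), (7, 4), (7, 5), (7, 6), (7, 7)]
Unfold 3 (reflect across h@6): 16 holes -> [(4, 4), (4, 5), (4, 6), (4, 7), (5, 4), (5, 5), (5, 6), (5, 7), (6, 4), (6, 5), (6, 6), (6, 7), (7, 4), (7, 5), (7, 6), (7, 7)]
Unfold 4 (reflect across v@4): 32 holes -> [(4, 0), (4, 1), (4, 2), (4, 3), (4, 4), (4, 5), (4, 6), (4, 7), (5, 0), (5, 1), (5, 2), (5, 3), (5, 4), (5, 5), (5, 6), (5, 7), (6, 0), (6, 1), (6, 2), (6, 3), (6, 4), (6, 5), (6, 6), (6, 7), (7, 0), (7, 1), (7, 2), (7, 3), (7, 4), (7, 5), (7, 6), (7, 7)]
Unfold 5 (reflect across h@4): 64 holes -> [(0, 0), (0, 1), (0, 2), (0, 3), (0, 4), (0, 5), (0, 6), (0, 7), (1, 0), (1, 1), (1, 2), (1, 3), (1, 4), (1, 5), (1, 6), (1, 7), (2, 0), (2, 1), (2, 2), (2, 3), (2, 4), (2, 5), (2, 6), (2, 7), (3, 0), (3, 1), (3, 2), (3, 3), (3, 4), (3, 5), (3, 6), (3, 7), (4, 0), (4, 1), (4, 2), (4, 3), (4, 4), (4, 5), (4, 6), (4, 7), (5, 0), (5, 1), (5, 2), (5, 3), (5, 4), (5, 5), (5, 6), (5, 7), (6, 0), (6, 1), (6, 2), (6, 3), (6, 4), (6, 5), (6, 6), (6, 7), (7, 0), (7, 1), (7, 2), (7, 3), (7, 4), (7, 5), (7, 6), (7, 7)]

Answer: 64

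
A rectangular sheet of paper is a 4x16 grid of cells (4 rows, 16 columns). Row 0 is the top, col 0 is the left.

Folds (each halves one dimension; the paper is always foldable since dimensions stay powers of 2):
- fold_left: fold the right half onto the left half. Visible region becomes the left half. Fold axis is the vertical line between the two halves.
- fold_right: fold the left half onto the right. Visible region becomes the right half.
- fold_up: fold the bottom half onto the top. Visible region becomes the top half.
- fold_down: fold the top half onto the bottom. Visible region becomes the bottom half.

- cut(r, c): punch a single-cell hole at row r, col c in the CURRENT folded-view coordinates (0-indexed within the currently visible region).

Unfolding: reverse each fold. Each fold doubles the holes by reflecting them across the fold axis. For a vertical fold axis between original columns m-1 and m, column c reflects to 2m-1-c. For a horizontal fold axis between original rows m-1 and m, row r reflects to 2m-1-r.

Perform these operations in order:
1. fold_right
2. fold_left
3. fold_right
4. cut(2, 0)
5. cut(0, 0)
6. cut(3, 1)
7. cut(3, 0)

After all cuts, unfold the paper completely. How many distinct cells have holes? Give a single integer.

Op 1 fold_right: fold axis v@8; visible region now rows[0,4) x cols[8,16) = 4x8
Op 2 fold_left: fold axis v@12; visible region now rows[0,4) x cols[8,12) = 4x4
Op 3 fold_right: fold axis v@10; visible region now rows[0,4) x cols[10,12) = 4x2
Op 4 cut(2, 0): punch at orig (2,10); cuts so far [(2, 10)]; region rows[0,4) x cols[10,12) = 4x2
Op 5 cut(0, 0): punch at orig (0,10); cuts so far [(0, 10), (2, 10)]; region rows[0,4) x cols[10,12) = 4x2
Op 6 cut(3, 1): punch at orig (3,11); cuts so far [(0, 10), (2, 10), (3, 11)]; region rows[0,4) x cols[10,12) = 4x2
Op 7 cut(3, 0): punch at orig (3,10); cuts so far [(0, 10), (2, 10), (3, 10), (3, 11)]; region rows[0,4) x cols[10,12) = 4x2
Unfold 1 (reflect across v@10): 8 holes -> [(0, 9), (0, 10), (2, 9), (2, 10), (3, 8), (3, 9), (3, 10), (3, 11)]
Unfold 2 (reflect across v@12): 16 holes -> [(0, 9), (0, 10), (0, 13), (0, 14), (2, 9), (2, 10), (2, 13), (2, 14), (3, 8), (3, 9), (3, 10), (3, 11), (3, 12), (3, 13), (3, 14), (3, 15)]
Unfold 3 (reflect across v@8): 32 holes -> [(0, 1), (0, 2), (0, 5), (0, 6), (0, 9), (0, 10), (0, 13), (0, 14), (2, 1), (2, 2), (2, 5), (2, 6), (2, 9), (2, 10), (2, 13), (2, 14), (3, 0), (3, 1), (3, 2), (3, 3), (3, 4), (3, 5), (3, 6), (3, 7), (3, 8), (3, 9), (3, 10), (3, 11), (3, 12), (3, 13), (3, 14), (3, 15)]

Answer: 32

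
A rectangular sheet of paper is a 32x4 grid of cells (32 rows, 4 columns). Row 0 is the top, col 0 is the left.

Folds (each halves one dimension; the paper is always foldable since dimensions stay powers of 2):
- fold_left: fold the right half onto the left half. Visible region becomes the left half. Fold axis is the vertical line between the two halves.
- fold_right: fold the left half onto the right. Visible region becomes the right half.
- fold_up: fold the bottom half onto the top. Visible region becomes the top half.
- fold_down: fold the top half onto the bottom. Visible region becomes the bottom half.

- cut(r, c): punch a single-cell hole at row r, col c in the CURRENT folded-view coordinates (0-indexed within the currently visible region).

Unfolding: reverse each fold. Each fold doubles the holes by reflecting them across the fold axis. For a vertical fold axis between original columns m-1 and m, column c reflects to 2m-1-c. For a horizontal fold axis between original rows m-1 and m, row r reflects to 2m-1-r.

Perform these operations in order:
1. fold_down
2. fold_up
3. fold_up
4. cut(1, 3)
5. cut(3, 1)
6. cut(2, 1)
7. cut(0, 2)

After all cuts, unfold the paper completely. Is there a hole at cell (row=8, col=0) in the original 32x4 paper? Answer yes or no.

Answer: no

Derivation:
Op 1 fold_down: fold axis h@16; visible region now rows[16,32) x cols[0,4) = 16x4
Op 2 fold_up: fold axis h@24; visible region now rows[16,24) x cols[0,4) = 8x4
Op 3 fold_up: fold axis h@20; visible region now rows[16,20) x cols[0,4) = 4x4
Op 4 cut(1, 3): punch at orig (17,3); cuts so far [(17, 3)]; region rows[16,20) x cols[0,4) = 4x4
Op 5 cut(3, 1): punch at orig (19,1); cuts so far [(17, 3), (19, 1)]; region rows[16,20) x cols[0,4) = 4x4
Op 6 cut(2, 1): punch at orig (18,1); cuts so far [(17, 3), (18, 1), (19, 1)]; region rows[16,20) x cols[0,4) = 4x4
Op 7 cut(0, 2): punch at orig (16,2); cuts so far [(16, 2), (17, 3), (18, 1), (19, 1)]; region rows[16,20) x cols[0,4) = 4x4
Unfold 1 (reflect across h@20): 8 holes -> [(16, 2), (17, 3), (18, 1), (19, 1), (20, 1), (21, 1), (22, 3), (23, 2)]
Unfold 2 (reflect across h@24): 16 holes -> [(16, 2), (17, 3), (18, 1), (19, 1), (20, 1), (21, 1), (22, 3), (23, 2), (24, 2), (25, 3), (26, 1), (27, 1), (28, 1), (29, 1), (30, 3), (31, 2)]
Unfold 3 (reflect across h@16): 32 holes -> [(0, 2), (1, 3), (2, 1), (3, 1), (4, 1), (5, 1), (6, 3), (7, 2), (8, 2), (9, 3), (10, 1), (11, 1), (12, 1), (13, 1), (14, 3), (15, 2), (16, 2), (17, 3), (18, 1), (19, 1), (20, 1), (21, 1), (22, 3), (23, 2), (24, 2), (25, 3), (26, 1), (27, 1), (28, 1), (29, 1), (30, 3), (31, 2)]
Holes: [(0, 2), (1, 3), (2, 1), (3, 1), (4, 1), (5, 1), (6, 3), (7, 2), (8, 2), (9, 3), (10, 1), (11, 1), (12, 1), (13, 1), (14, 3), (15, 2), (16, 2), (17, 3), (18, 1), (19, 1), (20, 1), (21, 1), (22, 3), (23, 2), (24, 2), (25, 3), (26, 1), (27, 1), (28, 1), (29, 1), (30, 3), (31, 2)]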